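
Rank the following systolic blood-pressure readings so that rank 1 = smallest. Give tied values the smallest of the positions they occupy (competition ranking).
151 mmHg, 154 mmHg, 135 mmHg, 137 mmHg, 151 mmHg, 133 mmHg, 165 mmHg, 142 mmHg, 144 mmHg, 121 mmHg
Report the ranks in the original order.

Sorted (ascending): 121, 133, 135, 137, 142, 144, 151, 151, 154, 165
The 2 values of 151 occupy positions 7–8 → each gets rank 7.

7, 9, 3, 4, 7, 2, 10, 5, 6, 1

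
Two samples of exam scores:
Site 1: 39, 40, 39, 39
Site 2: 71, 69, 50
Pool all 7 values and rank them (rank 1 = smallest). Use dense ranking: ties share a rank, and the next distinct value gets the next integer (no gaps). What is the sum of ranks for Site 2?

Sorted (ascending): 39, 39, 39, 40, 50, 69, 71
The 3 values of 39 share dense rank 1.
Remaining distinct values take the next consecutive integers.
Site 2 values → pooled ranks: 71→5, 69→4, 50→3
Rank sum = 5 + 4 + 3 = 12

12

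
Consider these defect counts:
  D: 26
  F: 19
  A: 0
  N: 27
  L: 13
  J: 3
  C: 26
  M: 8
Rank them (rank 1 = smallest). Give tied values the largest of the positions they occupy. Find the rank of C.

7

Sorted (ascending): 0, 3, 8, 13, 19, 26, 26, 27
The 2 values of 26 occupy positions 6–7 → each gets rank 7.
C has value 26 → rank 7.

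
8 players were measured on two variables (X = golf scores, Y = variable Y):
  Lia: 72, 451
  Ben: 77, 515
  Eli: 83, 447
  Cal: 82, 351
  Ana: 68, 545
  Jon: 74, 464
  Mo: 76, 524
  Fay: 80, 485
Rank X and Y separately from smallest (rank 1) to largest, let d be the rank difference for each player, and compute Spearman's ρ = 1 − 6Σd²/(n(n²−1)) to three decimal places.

Ranks of variable 1: 2, 5, 8, 7, 1, 3, 4, 6
Ranks of variable 2: 3, 6, 2, 1, 8, 4, 7, 5
d = r₁ − r₂: -1, -1, 6, 6, -7, -1, -3, 1
d²: 1, 1, 36, 36, 49, 1, 9, 1; Σd² = 134
ρ = 1 − 6·134/(8·63) = 1 − 804/504 = -0.595

-0.595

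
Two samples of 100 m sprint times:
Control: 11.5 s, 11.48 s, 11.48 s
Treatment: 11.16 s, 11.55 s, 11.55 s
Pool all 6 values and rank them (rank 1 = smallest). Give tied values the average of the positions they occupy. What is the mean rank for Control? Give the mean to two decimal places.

Sorted (ascending): 11.16, 11.48, 11.48, 11.5, 11.55, 11.55
The 2 values of 11.48 occupy positions 2–3 → average rank (2+3)/2 = 2.5.
The 2 values of 11.55 occupy positions 5–6 → average rank (5+6)/2 = 5.5.
Control values → pooled ranks: 11.5→4, 11.48→2.5, 11.48→2.5
Mean rank = (4 + 2.5 + 2.5) / 3 = 3.00

3.00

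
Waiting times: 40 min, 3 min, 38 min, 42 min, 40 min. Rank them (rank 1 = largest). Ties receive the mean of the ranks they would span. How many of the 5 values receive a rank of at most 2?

Sorted (descending): 42, 40, 40, 38, 3
The 2 values of 40 occupy positions 2–3 → average rank (2+3)/2 = 2.5.
Ranks ≤ 2: {1} → 1 value.

1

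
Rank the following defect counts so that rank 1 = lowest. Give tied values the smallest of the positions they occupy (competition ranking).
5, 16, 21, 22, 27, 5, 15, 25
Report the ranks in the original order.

1, 4, 5, 6, 8, 1, 3, 7

Sorted (ascending): 5, 5, 15, 16, 21, 22, 25, 27
The 2 values of 5 occupy positions 1–2 → each gets rank 1.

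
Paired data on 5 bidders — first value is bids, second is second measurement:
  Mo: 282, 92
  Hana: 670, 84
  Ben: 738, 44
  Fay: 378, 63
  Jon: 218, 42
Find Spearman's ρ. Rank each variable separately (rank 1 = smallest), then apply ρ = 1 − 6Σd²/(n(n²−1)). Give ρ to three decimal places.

Ranks of variable 1: 2, 4, 5, 3, 1
Ranks of variable 2: 5, 4, 2, 3, 1
d = r₁ − r₂: -3, 0, 3, 0, 0
d²: 9, 0, 9, 0, 0; Σd² = 18
ρ = 1 − 6·18/(5·24) = 1 − 108/120 = 0.100

0.100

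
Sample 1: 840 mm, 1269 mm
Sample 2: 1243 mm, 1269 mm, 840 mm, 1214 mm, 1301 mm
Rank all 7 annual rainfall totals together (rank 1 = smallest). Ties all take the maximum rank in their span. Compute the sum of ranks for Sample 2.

22

Sorted (ascending): 840, 840, 1214, 1243, 1269, 1269, 1301
The 2 values of 840 occupy positions 1–2 → each gets rank 2.
The 2 values of 1269 occupy positions 5–6 → each gets rank 6.
Sample 2 values → pooled ranks: 1243→4, 1269→6, 840→2, 1214→3, 1301→7
Rank sum = 4 + 6 + 2 + 3 + 7 = 22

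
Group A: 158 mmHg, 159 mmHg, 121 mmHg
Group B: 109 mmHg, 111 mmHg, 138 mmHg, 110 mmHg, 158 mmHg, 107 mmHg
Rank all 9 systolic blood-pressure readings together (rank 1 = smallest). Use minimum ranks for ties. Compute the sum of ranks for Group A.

Sorted (ascending): 107, 109, 110, 111, 121, 138, 158, 158, 159
The 2 values of 158 occupy positions 7–8 → each gets rank 7.
Group A values → pooled ranks: 158→7, 159→9, 121→5
Rank sum = 7 + 9 + 5 = 21

21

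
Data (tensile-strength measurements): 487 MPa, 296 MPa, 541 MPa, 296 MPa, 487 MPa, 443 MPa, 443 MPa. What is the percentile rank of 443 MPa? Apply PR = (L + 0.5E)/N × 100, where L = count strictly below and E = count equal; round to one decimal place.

42.9

N = 7.
Strictly below 443: 2. Equal to 443: 2.
PR = (2 + 0.5·2)/7 × 100 = 42.9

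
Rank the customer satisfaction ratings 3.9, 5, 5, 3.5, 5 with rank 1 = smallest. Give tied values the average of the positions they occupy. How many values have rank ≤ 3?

2

Sorted (ascending): 3.5, 3.9, 5, 5, 5
The 3 values of 5 occupy positions 3–5 → average rank 4.
Ranks ≤ 3: {1, 2} → 2 values.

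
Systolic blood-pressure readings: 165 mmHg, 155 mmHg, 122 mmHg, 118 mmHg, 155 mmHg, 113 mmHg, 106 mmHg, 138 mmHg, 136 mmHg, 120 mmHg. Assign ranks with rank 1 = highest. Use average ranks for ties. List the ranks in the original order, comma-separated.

1, 2.5, 6, 8, 2.5, 9, 10, 4, 5, 7

Sorted (descending): 165, 155, 155, 138, 136, 122, 120, 118, 113, 106
The 2 values of 155 occupy positions 2–3 → average rank (2+3)/2 = 2.5.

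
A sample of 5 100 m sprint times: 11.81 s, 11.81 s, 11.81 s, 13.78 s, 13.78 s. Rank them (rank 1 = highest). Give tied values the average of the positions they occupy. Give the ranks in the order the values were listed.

Sorted (descending): 13.78, 13.78, 11.81, 11.81, 11.81
The 2 values of 13.78 occupy positions 1–2 → average rank (1+2)/2 = 1.5.
The 3 values of 11.81 occupy positions 3–5 → average rank 4.

4, 4, 4, 1.5, 1.5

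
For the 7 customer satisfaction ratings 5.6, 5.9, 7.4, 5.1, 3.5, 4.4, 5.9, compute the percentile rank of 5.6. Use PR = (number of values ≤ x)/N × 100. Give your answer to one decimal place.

57.1

N = 7.
Strictly below 5.6: 3. Equal to 5.6: 1.
PR = 4/7 × 100 = 57.1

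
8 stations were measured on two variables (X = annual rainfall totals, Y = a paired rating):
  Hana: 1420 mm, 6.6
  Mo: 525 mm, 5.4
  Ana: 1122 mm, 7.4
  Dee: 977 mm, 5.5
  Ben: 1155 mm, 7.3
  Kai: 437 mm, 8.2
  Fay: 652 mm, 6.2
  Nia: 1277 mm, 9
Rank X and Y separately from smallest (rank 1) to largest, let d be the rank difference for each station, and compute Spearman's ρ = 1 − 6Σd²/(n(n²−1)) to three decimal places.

0.286

Ranks of variable 1: 8, 2, 5, 4, 6, 1, 3, 7
Ranks of variable 2: 4, 1, 6, 2, 5, 7, 3, 8
d = r₁ − r₂: 4, 1, -1, 2, 1, -6, 0, -1
d²: 16, 1, 1, 4, 1, 36, 0, 1; Σd² = 60
ρ = 1 − 6·60/(8·63) = 1 − 360/504 = 0.286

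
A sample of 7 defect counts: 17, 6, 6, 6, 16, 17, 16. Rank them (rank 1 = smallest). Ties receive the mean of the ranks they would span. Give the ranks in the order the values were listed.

6.5, 2, 2, 2, 4.5, 6.5, 4.5

Sorted (ascending): 6, 6, 6, 16, 16, 17, 17
The 3 values of 6 occupy positions 1–3 → average rank 2.
The 2 values of 16 occupy positions 4–5 → average rank (4+5)/2 = 4.5.
The 2 values of 17 occupy positions 6–7 → average rank (6+7)/2 = 6.5.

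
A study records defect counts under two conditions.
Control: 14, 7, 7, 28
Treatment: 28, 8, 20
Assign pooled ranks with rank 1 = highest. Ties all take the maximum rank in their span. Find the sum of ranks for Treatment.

Sorted (descending): 28, 28, 20, 14, 8, 7, 7
The 2 values of 28 occupy positions 1–2 → each gets rank 2.
The 2 values of 7 occupy positions 6–7 → each gets rank 7.
Treatment values → pooled ranks: 28→2, 8→5, 20→3
Rank sum = 2 + 5 + 3 = 10

10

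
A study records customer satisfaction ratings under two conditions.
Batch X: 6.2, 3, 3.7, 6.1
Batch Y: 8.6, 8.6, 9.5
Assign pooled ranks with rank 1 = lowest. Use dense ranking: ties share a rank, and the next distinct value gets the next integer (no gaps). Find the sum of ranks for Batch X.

Sorted (ascending): 3, 3.7, 6.1, 6.2, 8.6, 8.6, 9.5
The 2 values of 8.6 share dense rank 5.
Remaining distinct values take the next consecutive integers.
Batch X values → pooled ranks: 6.2→4, 3→1, 3.7→2, 6.1→3
Rank sum = 4 + 1 + 2 + 3 = 10

10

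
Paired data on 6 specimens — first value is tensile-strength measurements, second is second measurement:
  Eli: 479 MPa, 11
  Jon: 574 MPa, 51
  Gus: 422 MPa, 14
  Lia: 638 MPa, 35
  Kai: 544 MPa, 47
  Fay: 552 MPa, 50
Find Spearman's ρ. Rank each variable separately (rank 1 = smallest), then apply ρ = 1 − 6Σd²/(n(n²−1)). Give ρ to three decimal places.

Ranks of variable 1: 2, 5, 1, 6, 3, 4
Ranks of variable 2: 1, 6, 2, 3, 4, 5
d = r₁ − r₂: 1, -1, -1, 3, -1, -1
d²: 1, 1, 1, 9, 1, 1; Σd² = 14
ρ = 1 − 6·14/(6·35) = 1 − 84/210 = 0.600

0.600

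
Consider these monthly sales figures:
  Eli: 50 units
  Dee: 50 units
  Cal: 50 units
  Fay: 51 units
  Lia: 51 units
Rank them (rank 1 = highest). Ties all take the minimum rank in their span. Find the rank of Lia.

Sorted (descending): 51, 51, 50, 50, 50
The 2 values of 51 occupy positions 1–2 → each gets rank 1.
The 3 values of 50 occupy positions 3–5 → each gets rank 3.
Lia has value 51 units → rank 1.

1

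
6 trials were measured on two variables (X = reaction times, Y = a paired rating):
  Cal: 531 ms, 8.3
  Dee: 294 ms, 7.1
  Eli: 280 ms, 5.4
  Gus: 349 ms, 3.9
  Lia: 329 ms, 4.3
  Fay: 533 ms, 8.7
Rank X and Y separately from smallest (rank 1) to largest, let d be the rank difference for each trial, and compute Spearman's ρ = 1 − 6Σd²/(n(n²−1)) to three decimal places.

Ranks of variable 1: 5, 2, 1, 4, 3, 6
Ranks of variable 2: 5, 4, 3, 1, 2, 6
d = r₁ − r₂: 0, -2, -2, 3, 1, 0
d²: 0, 4, 4, 9, 1, 0; Σd² = 18
ρ = 1 − 6·18/(6·35) = 1 − 108/210 = 0.486

0.486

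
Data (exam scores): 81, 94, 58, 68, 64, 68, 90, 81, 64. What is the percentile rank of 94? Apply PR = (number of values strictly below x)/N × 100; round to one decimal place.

88.9

N = 9.
Strictly below 94: 8. Equal to 94: 1.
PR = 8/9 × 100 = 88.9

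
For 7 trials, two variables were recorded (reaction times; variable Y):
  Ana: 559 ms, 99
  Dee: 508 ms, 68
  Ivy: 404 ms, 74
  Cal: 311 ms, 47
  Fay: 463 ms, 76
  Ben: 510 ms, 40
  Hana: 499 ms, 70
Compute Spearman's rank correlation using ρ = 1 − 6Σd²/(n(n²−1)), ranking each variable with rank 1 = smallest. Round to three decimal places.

Ranks of variable 1: 7, 5, 2, 1, 3, 6, 4
Ranks of variable 2: 7, 3, 5, 2, 6, 1, 4
d = r₁ − r₂: 0, 2, -3, -1, -3, 5, 0
d²: 0, 4, 9, 1, 9, 25, 0; Σd² = 48
ρ = 1 − 6·48/(7·48) = 1 − 288/336 = 0.143

0.143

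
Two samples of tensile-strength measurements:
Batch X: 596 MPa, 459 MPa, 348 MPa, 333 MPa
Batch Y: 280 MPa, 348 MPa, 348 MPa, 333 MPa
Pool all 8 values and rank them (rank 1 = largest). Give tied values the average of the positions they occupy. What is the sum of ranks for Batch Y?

22.5

Sorted (descending): 596, 459, 348, 348, 348, 333, 333, 280
The 3 values of 348 occupy positions 3–5 → average rank 4.
The 2 values of 333 occupy positions 6–7 → average rank (6+7)/2 = 6.5.
Batch Y values → pooled ranks: 280→8, 348→4, 348→4, 333→6.5
Rank sum = 8 + 4 + 4 + 6.5 = 22.5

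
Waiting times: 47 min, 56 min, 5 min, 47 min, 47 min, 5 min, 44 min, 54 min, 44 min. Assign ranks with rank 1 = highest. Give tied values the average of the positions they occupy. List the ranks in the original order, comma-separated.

Sorted (descending): 56, 54, 47, 47, 47, 44, 44, 5, 5
The 3 values of 47 occupy positions 3–5 → average rank 4.
The 2 values of 44 occupy positions 6–7 → average rank (6+7)/2 = 6.5.
The 2 values of 5 occupy positions 8–9 → average rank (8+9)/2 = 8.5.

4, 1, 8.5, 4, 4, 8.5, 6.5, 2, 6.5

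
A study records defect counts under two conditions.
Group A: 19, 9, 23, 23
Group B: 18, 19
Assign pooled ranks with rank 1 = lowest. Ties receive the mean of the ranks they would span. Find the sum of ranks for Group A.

Sorted (ascending): 9, 18, 19, 19, 23, 23
The 2 values of 19 occupy positions 3–4 → average rank (3+4)/2 = 3.5.
The 2 values of 23 occupy positions 5–6 → average rank (5+6)/2 = 5.5.
Group A values → pooled ranks: 19→3.5, 9→1, 23→5.5, 23→5.5
Rank sum = 3.5 + 1 + 5.5 + 5.5 = 15.5

15.5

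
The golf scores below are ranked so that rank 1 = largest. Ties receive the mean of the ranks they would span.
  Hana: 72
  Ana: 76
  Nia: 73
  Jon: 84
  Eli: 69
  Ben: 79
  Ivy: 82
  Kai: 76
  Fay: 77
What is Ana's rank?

Sorted (descending): 84, 82, 79, 77, 76, 76, 73, 72, 69
The 2 values of 76 occupy positions 5–6 → average rank (5+6)/2 = 5.5.
Ana has value 76 → rank 5.5.

5.5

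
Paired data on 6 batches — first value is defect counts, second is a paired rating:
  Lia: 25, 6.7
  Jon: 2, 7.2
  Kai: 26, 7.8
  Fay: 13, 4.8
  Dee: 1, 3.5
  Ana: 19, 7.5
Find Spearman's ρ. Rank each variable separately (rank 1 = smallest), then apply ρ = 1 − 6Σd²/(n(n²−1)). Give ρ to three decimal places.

0.714

Ranks of variable 1: 5, 2, 6, 3, 1, 4
Ranks of variable 2: 3, 4, 6, 2, 1, 5
d = r₁ − r₂: 2, -2, 0, 1, 0, -1
d²: 4, 4, 0, 1, 0, 1; Σd² = 10
ρ = 1 − 6·10/(6·35) = 1 − 60/210 = 0.714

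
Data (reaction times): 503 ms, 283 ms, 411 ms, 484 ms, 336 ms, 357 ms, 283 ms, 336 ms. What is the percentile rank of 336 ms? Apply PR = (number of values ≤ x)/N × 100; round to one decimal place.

N = 8.
Strictly below 336: 2. Equal to 336: 2.
PR = 4/8 × 100 = 50.0

50.0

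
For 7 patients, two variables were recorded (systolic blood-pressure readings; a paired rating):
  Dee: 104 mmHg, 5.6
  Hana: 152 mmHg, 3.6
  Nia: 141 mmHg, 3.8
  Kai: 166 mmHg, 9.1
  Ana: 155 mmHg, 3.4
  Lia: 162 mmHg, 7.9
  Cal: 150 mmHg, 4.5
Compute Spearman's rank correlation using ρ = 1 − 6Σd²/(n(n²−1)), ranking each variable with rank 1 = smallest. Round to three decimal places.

Ranks of variable 1: 1, 4, 2, 7, 5, 6, 3
Ranks of variable 2: 5, 2, 3, 7, 1, 6, 4
d = r₁ − r₂: -4, 2, -1, 0, 4, 0, -1
d²: 16, 4, 1, 0, 16, 0, 1; Σd² = 38
ρ = 1 − 6·38/(7·48) = 1 − 228/336 = 0.321

0.321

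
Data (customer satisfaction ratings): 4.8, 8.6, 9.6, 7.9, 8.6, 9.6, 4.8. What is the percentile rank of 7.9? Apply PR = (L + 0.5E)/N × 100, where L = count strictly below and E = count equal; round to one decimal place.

35.7

N = 7.
Strictly below 7.9: 2. Equal to 7.9: 1.
PR = (2 + 0.5·1)/7 × 100 = 35.7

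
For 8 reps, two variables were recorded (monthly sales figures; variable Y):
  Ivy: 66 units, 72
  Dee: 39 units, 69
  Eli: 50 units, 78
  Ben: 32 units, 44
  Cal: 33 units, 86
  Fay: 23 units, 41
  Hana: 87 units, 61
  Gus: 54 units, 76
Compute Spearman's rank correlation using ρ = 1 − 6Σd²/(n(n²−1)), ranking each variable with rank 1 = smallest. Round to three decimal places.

0.310

Ranks of variable 1: 7, 4, 5, 2, 3, 1, 8, 6
Ranks of variable 2: 5, 4, 7, 2, 8, 1, 3, 6
d = r₁ − r₂: 2, 0, -2, 0, -5, 0, 5, 0
d²: 4, 0, 4, 0, 25, 0, 25, 0; Σd² = 58
ρ = 1 − 6·58/(8·63) = 1 − 348/504 = 0.310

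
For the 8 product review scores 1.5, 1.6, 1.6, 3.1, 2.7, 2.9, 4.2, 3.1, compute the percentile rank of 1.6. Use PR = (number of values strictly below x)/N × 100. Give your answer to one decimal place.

N = 8.
Strictly below 1.6: 1. Equal to 1.6: 2.
PR = 1/8 × 100 = 12.5

12.5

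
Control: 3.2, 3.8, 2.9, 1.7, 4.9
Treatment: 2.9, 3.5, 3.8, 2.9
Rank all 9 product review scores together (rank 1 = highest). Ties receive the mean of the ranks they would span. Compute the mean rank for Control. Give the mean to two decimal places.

Sorted (descending): 4.9, 3.8, 3.8, 3.5, 3.2, 2.9, 2.9, 2.9, 1.7
The 2 values of 3.8 occupy positions 2–3 → average rank (2+3)/2 = 2.5.
The 3 values of 2.9 occupy positions 6–8 → average rank 7.
Control values → pooled ranks: 3.2→5, 3.8→2.5, 2.9→7, 1.7→9, 4.9→1
Mean rank = (5 + 2.5 + 7 + 9 + 1) / 5 = 4.90

4.90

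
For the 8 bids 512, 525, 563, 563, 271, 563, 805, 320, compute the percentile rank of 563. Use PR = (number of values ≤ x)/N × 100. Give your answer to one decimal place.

N = 8.
Strictly below 563: 4. Equal to 563: 3.
PR = 7/8 × 100 = 87.5

87.5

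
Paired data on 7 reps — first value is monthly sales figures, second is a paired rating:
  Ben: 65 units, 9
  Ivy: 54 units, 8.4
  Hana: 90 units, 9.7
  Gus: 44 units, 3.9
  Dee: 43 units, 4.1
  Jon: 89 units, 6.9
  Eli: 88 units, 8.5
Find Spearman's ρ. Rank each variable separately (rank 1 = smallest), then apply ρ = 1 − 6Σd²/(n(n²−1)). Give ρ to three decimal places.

0.714

Ranks of variable 1: 4, 3, 7, 2, 1, 6, 5
Ranks of variable 2: 6, 4, 7, 1, 2, 3, 5
d = r₁ − r₂: -2, -1, 0, 1, -1, 3, 0
d²: 4, 1, 0, 1, 1, 9, 0; Σd² = 16
ρ = 1 − 6·16/(7·48) = 1 − 96/336 = 0.714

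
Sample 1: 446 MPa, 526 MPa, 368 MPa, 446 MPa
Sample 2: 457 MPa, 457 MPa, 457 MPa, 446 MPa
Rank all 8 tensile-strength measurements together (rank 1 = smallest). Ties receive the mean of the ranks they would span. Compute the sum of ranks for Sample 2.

21

Sorted (ascending): 368, 446, 446, 446, 457, 457, 457, 526
The 3 values of 446 occupy positions 2–4 → average rank 3.
The 3 values of 457 occupy positions 5–7 → average rank 6.
Sample 2 values → pooled ranks: 457→6, 457→6, 457→6, 446→3
Rank sum = 6 + 6 + 6 + 3 = 21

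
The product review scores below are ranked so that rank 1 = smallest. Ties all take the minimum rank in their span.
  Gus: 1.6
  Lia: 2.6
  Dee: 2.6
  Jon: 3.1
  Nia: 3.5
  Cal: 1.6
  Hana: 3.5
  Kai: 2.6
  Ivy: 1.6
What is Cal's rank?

1

Sorted (ascending): 1.6, 1.6, 1.6, 2.6, 2.6, 2.6, 3.1, 3.5, 3.5
The 3 values of 1.6 occupy positions 1–3 → each gets rank 1.
The 3 values of 2.6 occupy positions 4–6 → each gets rank 4.
The 2 values of 3.5 occupy positions 8–9 → each gets rank 8.
Cal has value 1.6 → rank 1.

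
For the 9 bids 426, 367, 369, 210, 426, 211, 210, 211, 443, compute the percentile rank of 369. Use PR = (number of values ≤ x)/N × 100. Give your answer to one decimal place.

66.7

N = 9.
Strictly below 369: 5. Equal to 369: 1.
PR = 6/9 × 100 = 66.7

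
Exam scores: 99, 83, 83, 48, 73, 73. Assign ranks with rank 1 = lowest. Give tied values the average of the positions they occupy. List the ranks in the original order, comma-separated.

6, 4.5, 4.5, 1, 2.5, 2.5

Sorted (ascending): 48, 73, 73, 83, 83, 99
The 2 values of 73 occupy positions 2–3 → average rank (2+3)/2 = 2.5.
The 2 values of 83 occupy positions 4–5 → average rank (4+5)/2 = 4.5.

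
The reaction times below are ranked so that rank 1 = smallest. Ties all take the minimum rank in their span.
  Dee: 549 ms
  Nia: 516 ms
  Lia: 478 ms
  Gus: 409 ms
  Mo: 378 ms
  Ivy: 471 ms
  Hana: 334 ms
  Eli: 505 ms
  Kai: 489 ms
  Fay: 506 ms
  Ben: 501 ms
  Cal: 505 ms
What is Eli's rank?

Sorted (ascending): 334, 378, 409, 471, 478, 489, 501, 505, 505, 506, 516, 549
The 2 values of 505 occupy positions 8–9 → each gets rank 8.
Eli has value 505 ms → rank 8.

8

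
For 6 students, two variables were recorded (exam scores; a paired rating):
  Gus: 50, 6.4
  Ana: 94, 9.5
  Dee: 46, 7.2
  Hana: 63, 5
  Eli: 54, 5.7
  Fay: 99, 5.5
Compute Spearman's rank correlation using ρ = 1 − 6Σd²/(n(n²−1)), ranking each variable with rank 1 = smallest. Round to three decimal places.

Ranks of variable 1: 2, 5, 1, 4, 3, 6
Ranks of variable 2: 4, 6, 5, 1, 3, 2
d = r₁ − r₂: -2, -1, -4, 3, 0, 4
d²: 4, 1, 16, 9, 0, 16; Σd² = 46
ρ = 1 − 6·46/(6·35) = 1 − 276/210 = -0.314

-0.314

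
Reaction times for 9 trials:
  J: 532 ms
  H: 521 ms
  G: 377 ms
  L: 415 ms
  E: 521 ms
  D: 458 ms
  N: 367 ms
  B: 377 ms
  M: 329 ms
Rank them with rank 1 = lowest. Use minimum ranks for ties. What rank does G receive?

Sorted (ascending): 329, 367, 377, 377, 415, 458, 521, 521, 532
The 2 values of 377 occupy positions 3–4 → each gets rank 3.
The 2 values of 521 occupy positions 7–8 → each gets rank 7.
G has value 377 ms → rank 3.

3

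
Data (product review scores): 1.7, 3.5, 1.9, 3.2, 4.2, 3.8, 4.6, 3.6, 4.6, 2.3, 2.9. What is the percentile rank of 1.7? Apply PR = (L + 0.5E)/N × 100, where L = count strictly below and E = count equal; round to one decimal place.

4.5

N = 11.
Strictly below 1.7: 0. Equal to 1.7: 1.
PR = (0 + 0.5·1)/11 × 100 = 4.5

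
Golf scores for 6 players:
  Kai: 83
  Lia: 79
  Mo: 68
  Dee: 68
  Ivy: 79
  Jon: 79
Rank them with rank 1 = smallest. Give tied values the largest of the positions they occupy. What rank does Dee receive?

2

Sorted (ascending): 68, 68, 79, 79, 79, 83
The 2 values of 68 occupy positions 1–2 → each gets rank 2.
The 3 values of 79 occupy positions 3–5 → each gets rank 5.
Dee has value 68 → rank 2.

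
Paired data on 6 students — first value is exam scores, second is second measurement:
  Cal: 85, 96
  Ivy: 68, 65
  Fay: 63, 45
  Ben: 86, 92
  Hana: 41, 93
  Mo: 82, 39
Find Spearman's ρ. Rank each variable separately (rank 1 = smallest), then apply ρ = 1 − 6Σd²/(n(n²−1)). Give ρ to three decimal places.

Ranks of variable 1: 5, 3, 2, 6, 1, 4
Ranks of variable 2: 6, 3, 2, 4, 5, 1
d = r₁ − r₂: -1, 0, 0, 2, -4, 3
d²: 1, 0, 0, 4, 16, 9; Σd² = 30
ρ = 1 − 6·30/(6·35) = 1 − 180/210 = 0.143

0.143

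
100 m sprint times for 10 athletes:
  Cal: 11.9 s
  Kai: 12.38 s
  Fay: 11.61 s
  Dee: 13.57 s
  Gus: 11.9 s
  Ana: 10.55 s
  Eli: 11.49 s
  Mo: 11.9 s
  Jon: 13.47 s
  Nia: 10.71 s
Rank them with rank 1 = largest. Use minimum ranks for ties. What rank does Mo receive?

4

Sorted (descending): 13.57, 13.47, 12.38, 11.9, 11.9, 11.9, 11.61, 11.49, 10.71, 10.55
The 3 values of 11.9 occupy positions 4–6 → each gets rank 4.
Mo has value 11.9 s → rank 4.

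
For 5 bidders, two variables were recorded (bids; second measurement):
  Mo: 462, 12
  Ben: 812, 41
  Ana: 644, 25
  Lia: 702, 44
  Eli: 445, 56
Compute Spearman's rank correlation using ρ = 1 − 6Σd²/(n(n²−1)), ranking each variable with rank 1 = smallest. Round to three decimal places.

-0.100

Ranks of variable 1: 2, 5, 3, 4, 1
Ranks of variable 2: 1, 3, 2, 4, 5
d = r₁ − r₂: 1, 2, 1, 0, -4
d²: 1, 4, 1, 0, 16; Σd² = 22
ρ = 1 − 6·22/(5·24) = 1 − 132/120 = -0.100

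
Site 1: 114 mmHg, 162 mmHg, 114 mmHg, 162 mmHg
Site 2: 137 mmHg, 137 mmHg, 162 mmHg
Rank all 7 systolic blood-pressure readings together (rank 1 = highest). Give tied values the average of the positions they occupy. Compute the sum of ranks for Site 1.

Sorted (descending): 162, 162, 162, 137, 137, 114, 114
The 3 values of 162 occupy positions 1–3 → average rank 2.
The 2 values of 137 occupy positions 4–5 → average rank (4+5)/2 = 4.5.
The 2 values of 114 occupy positions 6–7 → average rank (6+7)/2 = 6.5.
Site 1 values → pooled ranks: 114→6.5, 162→2, 114→6.5, 162→2
Rank sum = 6.5 + 2 + 6.5 + 2 = 17

17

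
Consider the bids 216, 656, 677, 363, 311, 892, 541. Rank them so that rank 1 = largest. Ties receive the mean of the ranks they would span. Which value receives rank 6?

311

Sorted (descending): 892, 677, 656, 541, 363, 311, 216
No ties — each value takes its position as its rank.
Rank 6 → value 311.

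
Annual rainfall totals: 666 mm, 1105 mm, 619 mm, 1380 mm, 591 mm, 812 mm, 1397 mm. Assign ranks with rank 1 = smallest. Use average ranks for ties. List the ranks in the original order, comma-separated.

3, 5, 2, 6, 1, 4, 7

Sorted (ascending): 591, 619, 666, 812, 1105, 1380, 1397
No ties — each value takes its position as its rank.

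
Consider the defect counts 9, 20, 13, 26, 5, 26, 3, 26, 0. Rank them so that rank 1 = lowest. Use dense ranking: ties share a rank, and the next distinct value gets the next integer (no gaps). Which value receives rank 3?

Sorted (ascending): 0, 3, 5, 9, 13, 20, 26, 26, 26
The 3 values of 26 share dense rank 7.
Remaining distinct values take the next consecutive integers.
Rank 3 → value 5.

5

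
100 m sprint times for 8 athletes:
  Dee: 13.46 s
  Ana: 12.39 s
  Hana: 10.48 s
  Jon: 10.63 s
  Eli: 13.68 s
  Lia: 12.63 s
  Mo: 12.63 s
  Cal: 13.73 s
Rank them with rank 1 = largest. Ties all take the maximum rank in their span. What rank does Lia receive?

5

Sorted (descending): 13.73, 13.68, 13.46, 12.63, 12.63, 12.39, 10.63, 10.48
The 2 values of 12.63 occupy positions 4–5 → each gets rank 5.
Lia has value 12.63 s → rank 5.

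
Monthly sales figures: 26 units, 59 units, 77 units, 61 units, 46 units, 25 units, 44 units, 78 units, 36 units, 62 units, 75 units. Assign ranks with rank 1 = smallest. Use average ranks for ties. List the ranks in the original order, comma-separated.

Sorted (ascending): 25, 26, 36, 44, 46, 59, 61, 62, 75, 77, 78
No ties — each value takes its position as its rank.

2, 6, 10, 7, 5, 1, 4, 11, 3, 8, 9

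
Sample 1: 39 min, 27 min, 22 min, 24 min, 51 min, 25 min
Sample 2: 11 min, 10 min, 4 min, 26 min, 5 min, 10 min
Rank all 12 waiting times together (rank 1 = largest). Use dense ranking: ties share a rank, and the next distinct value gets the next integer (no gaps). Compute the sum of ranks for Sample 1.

Sorted (descending): 51, 39, 27, 26, 25, 24, 22, 11, 10, 10, 5, 4
The 2 values of 10 share dense rank 9.
Remaining distinct values take the next consecutive integers.
Sample 1 values → pooled ranks: 39→2, 27→3, 22→7, 24→6, 51→1, 25→5
Rank sum = 2 + 3 + 7 + 6 + 1 + 5 = 24

24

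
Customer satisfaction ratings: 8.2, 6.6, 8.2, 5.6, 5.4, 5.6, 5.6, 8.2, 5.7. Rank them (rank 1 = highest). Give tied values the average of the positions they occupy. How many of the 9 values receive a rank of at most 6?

Sorted (descending): 8.2, 8.2, 8.2, 6.6, 5.7, 5.6, 5.6, 5.6, 5.4
The 3 values of 8.2 occupy positions 1–3 → average rank 2.
The 3 values of 5.6 occupy positions 6–8 → average rank 7.
Ranks ≤ 6: {2, 2, 2, 4, 5} → 5 values.

5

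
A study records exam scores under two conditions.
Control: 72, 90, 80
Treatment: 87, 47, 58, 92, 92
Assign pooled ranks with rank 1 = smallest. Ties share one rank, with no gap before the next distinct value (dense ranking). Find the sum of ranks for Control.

Sorted (ascending): 47, 58, 72, 80, 87, 90, 92, 92
The 2 values of 92 share dense rank 7.
Remaining distinct values take the next consecutive integers.
Control values → pooled ranks: 72→3, 90→6, 80→4
Rank sum = 3 + 6 + 4 = 13

13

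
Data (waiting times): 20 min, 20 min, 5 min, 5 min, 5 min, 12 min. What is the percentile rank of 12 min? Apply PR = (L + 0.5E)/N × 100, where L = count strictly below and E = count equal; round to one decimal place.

58.3

N = 6.
Strictly below 12: 3. Equal to 12: 1.
PR = (3 + 0.5·1)/6 × 100 = 58.3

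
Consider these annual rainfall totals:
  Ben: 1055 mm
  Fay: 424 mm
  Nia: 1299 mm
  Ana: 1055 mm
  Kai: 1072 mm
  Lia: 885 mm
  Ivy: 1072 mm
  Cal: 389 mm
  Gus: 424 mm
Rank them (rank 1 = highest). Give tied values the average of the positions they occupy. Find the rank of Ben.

Sorted (descending): 1299, 1072, 1072, 1055, 1055, 885, 424, 424, 389
The 2 values of 1072 occupy positions 2–3 → average rank (2+3)/2 = 2.5.
The 2 values of 1055 occupy positions 4–5 → average rank (4+5)/2 = 4.5.
The 2 values of 424 occupy positions 7–8 → average rank (7+8)/2 = 7.5.
Ben has value 1055 mm → rank 4.5.

4.5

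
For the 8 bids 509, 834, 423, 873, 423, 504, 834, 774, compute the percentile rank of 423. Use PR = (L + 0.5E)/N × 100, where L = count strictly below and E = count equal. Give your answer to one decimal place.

12.5

N = 8.
Strictly below 423: 0. Equal to 423: 2.
PR = (0 + 0.5·2)/8 × 100 = 12.5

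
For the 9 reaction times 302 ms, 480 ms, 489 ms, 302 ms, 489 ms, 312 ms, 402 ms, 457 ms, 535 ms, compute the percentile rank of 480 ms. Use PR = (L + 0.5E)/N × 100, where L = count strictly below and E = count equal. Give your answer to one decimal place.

N = 9.
Strictly below 480: 5. Equal to 480: 1.
PR = (5 + 0.5·1)/9 × 100 = 61.1

61.1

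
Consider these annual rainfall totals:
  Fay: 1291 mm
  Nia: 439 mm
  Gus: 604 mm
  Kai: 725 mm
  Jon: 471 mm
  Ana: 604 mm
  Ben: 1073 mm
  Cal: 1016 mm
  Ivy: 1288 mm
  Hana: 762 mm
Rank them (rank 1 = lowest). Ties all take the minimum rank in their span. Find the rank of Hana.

Sorted (ascending): 439, 471, 604, 604, 725, 762, 1016, 1073, 1288, 1291
The 2 values of 604 occupy positions 3–4 → each gets rank 3.
Hana has value 762 mm → rank 6.

6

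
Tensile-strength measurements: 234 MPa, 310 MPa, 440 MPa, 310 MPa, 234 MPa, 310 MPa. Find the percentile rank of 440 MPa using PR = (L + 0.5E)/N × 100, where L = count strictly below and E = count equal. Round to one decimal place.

N = 6.
Strictly below 440: 5. Equal to 440: 1.
PR = (5 + 0.5·1)/6 × 100 = 91.7

91.7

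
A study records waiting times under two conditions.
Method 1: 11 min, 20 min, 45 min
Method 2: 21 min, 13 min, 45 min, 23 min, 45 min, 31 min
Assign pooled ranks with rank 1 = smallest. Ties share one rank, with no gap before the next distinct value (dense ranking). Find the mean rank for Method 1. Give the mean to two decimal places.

Sorted (ascending): 11, 13, 20, 21, 23, 31, 45, 45, 45
The 3 values of 45 share dense rank 7.
Remaining distinct values take the next consecutive integers.
Method 1 values → pooled ranks: 11→1, 20→3, 45→7
Mean rank = (1 + 3 + 7) / 3 = 3.67

3.67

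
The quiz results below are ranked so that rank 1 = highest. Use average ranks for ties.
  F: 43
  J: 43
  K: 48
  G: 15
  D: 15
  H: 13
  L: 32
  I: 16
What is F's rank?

Sorted (descending): 48, 43, 43, 32, 16, 15, 15, 13
The 2 values of 43 occupy positions 2–3 → average rank (2+3)/2 = 2.5.
The 2 values of 15 occupy positions 6–7 → average rank (6+7)/2 = 6.5.
F has value 43 → rank 2.5.

2.5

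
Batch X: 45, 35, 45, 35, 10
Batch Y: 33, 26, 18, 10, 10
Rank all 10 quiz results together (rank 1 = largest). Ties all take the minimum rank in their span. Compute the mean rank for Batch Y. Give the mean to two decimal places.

Sorted (descending): 45, 45, 35, 35, 33, 26, 18, 10, 10, 10
The 2 values of 45 occupy positions 1–2 → each gets rank 1.
The 2 values of 35 occupy positions 3–4 → each gets rank 3.
The 3 values of 10 occupy positions 8–10 → each gets rank 8.
Batch Y values → pooled ranks: 33→5, 26→6, 18→7, 10→8, 10→8
Mean rank = (5 + 6 + 7 + 8 + 8) / 5 = 6.80

6.80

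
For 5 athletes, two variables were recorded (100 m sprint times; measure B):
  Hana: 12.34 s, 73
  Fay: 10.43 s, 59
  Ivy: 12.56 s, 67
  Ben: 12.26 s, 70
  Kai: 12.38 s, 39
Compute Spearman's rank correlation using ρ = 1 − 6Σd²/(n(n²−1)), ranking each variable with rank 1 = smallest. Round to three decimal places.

Ranks of variable 1: 3, 1, 5, 2, 4
Ranks of variable 2: 5, 2, 3, 4, 1
d = r₁ − r₂: -2, -1, 2, -2, 3
d²: 4, 1, 4, 4, 9; Σd² = 22
ρ = 1 − 6·22/(5·24) = 1 − 132/120 = -0.100

-0.100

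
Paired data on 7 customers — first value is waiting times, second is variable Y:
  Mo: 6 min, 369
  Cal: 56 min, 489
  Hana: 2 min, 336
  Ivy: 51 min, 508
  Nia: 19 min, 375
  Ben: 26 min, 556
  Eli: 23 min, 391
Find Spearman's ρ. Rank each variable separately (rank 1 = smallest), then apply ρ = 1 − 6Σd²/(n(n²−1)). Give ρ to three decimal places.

Ranks of variable 1: 2, 7, 1, 6, 3, 5, 4
Ranks of variable 2: 2, 5, 1, 6, 3, 7, 4
d = r₁ − r₂: 0, 2, 0, 0, 0, -2, 0
d²: 0, 4, 0, 0, 0, 4, 0; Σd² = 8
ρ = 1 − 6·8/(7·48) = 1 − 48/336 = 0.857

0.857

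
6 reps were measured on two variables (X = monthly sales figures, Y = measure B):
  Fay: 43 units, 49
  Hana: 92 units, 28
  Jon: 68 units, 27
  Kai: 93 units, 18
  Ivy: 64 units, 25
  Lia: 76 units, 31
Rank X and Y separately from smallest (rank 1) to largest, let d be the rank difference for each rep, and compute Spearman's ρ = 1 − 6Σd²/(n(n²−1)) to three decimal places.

Ranks of variable 1: 1, 5, 3, 6, 2, 4
Ranks of variable 2: 6, 4, 3, 1, 2, 5
d = r₁ − r₂: -5, 1, 0, 5, 0, -1
d²: 25, 1, 0, 25, 0, 1; Σd² = 52
ρ = 1 − 6·52/(6·35) = 1 − 312/210 = -0.486

-0.486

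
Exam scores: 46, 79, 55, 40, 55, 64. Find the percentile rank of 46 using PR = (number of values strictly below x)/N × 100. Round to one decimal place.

N = 6.
Strictly below 46: 1. Equal to 46: 1.
PR = 1/6 × 100 = 16.7

16.7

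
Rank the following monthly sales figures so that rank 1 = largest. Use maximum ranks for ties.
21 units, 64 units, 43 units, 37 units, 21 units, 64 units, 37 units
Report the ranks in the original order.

7, 2, 3, 5, 7, 2, 5

Sorted (descending): 64, 64, 43, 37, 37, 21, 21
The 2 values of 64 occupy positions 1–2 → each gets rank 2.
The 2 values of 37 occupy positions 4–5 → each gets rank 5.
The 2 values of 21 occupy positions 6–7 → each gets rank 7.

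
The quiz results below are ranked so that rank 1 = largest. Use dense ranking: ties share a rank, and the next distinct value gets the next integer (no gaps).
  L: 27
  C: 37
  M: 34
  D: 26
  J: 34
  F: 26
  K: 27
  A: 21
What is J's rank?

2

Sorted (descending): 37, 34, 34, 27, 27, 26, 26, 21
The 2 values of 34 share dense rank 2.
The 2 values of 27 share dense rank 3.
The 2 values of 26 share dense rank 4.
Remaining distinct values take the next consecutive integers.
J has value 34 → rank 2.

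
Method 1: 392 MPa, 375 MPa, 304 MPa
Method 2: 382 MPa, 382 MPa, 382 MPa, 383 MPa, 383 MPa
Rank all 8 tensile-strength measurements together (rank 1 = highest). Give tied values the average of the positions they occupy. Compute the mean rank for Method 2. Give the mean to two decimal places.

4.00

Sorted (descending): 392, 383, 383, 382, 382, 382, 375, 304
The 2 values of 383 occupy positions 2–3 → average rank (2+3)/2 = 2.5.
The 3 values of 382 occupy positions 4–6 → average rank 5.
Method 2 values → pooled ranks: 382→5, 382→5, 382→5, 383→2.5, 383→2.5
Mean rank = (5 + 5 + 5 + 2.5 + 2.5) / 5 = 4.00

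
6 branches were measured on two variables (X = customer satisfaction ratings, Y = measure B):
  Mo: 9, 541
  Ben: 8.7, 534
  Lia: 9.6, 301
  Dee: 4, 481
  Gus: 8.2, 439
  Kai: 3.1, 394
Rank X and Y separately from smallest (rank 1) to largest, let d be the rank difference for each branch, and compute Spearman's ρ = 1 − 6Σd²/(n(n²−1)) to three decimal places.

0.086

Ranks of variable 1: 5, 4, 6, 2, 3, 1
Ranks of variable 2: 6, 5, 1, 4, 3, 2
d = r₁ − r₂: -1, -1, 5, -2, 0, -1
d²: 1, 1, 25, 4, 0, 1; Σd² = 32
ρ = 1 − 6·32/(6·35) = 1 − 192/210 = 0.086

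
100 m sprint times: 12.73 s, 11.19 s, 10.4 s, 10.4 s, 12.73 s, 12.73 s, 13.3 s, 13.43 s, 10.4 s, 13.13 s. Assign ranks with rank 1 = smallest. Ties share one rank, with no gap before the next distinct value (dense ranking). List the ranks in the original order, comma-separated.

3, 2, 1, 1, 3, 3, 5, 6, 1, 4

Sorted (ascending): 10.4, 10.4, 10.4, 11.19, 12.73, 12.73, 12.73, 13.13, 13.3, 13.43
The 3 values of 10.4 share dense rank 1.
The 3 values of 12.73 share dense rank 3.
Remaining distinct values take the next consecutive integers.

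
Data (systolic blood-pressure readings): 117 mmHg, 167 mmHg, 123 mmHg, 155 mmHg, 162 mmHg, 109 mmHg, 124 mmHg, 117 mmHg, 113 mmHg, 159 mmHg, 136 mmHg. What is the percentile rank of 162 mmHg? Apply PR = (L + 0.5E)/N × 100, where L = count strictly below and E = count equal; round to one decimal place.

86.4

N = 11.
Strictly below 162: 9. Equal to 162: 1.
PR = (9 + 0.5·1)/11 × 100 = 86.4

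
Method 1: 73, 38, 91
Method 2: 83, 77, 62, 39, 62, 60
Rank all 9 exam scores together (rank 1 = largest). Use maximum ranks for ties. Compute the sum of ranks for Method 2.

32

Sorted (descending): 91, 83, 77, 73, 62, 62, 60, 39, 38
The 2 values of 62 occupy positions 5–6 → each gets rank 6.
Method 2 values → pooled ranks: 83→2, 77→3, 62→6, 39→8, 62→6, 60→7
Rank sum = 2 + 3 + 6 + 8 + 6 + 7 = 32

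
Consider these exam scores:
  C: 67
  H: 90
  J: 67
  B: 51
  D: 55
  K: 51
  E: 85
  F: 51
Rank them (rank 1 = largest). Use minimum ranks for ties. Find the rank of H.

Sorted (descending): 90, 85, 67, 67, 55, 51, 51, 51
The 2 values of 67 occupy positions 3–4 → each gets rank 3.
The 3 values of 51 occupy positions 6–8 → each gets rank 6.
H has value 90 → rank 1.

1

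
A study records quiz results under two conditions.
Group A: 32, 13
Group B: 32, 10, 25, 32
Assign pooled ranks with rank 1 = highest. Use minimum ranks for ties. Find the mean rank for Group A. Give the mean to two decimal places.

Sorted (descending): 32, 32, 32, 25, 13, 10
The 3 values of 32 occupy positions 1–3 → each gets rank 1.
Group A values → pooled ranks: 32→1, 13→5
Mean rank = (1 + 5) / 2 = 3.00

3.00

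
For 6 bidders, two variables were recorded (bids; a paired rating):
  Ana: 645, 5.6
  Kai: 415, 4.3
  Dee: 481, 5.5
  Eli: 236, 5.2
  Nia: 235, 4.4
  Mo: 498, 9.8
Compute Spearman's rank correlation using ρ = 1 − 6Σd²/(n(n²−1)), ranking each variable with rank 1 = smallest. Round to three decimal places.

0.771

Ranks of variable 1: 6, 3, 4, 2, 1, 5
Ranks of variable 2: 5, 1, 4, 3, 2, 6
d = r₁ − r₂: 1, 2, 0, -1, -1, -1
d²: 1, 4, 0, 1, 1, 1; Σd² = 8
ρ = 1 − 6·8/(6·35) = 1 − 48/210 = 0.771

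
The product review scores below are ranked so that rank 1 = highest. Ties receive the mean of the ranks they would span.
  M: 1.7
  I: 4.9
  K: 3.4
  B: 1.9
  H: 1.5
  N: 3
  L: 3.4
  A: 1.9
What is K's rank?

Sorted (descending): 4.9, 3.4, 3.4, 3, 1.9, 1.9, 1.7, 1.5
The 2 values of 3.4 occupy positions 2–3 → average rank (2+3)/2 = 2.5.
The 2 values of 1.9 occupy positions 5–6 → average rank (5+6)/2 = 5.5.
K has value 3.4 → rank 2.5.

2.5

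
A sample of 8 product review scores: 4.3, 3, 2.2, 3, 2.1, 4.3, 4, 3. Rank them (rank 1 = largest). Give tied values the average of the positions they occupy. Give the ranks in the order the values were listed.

1.5, 5, 7, 5, 8, 1.5, 3, 5

Sorted (descending): 4.3, 4.3, 4, 3, 3, 3, 2.2, 2.1
The 2 values of 4.3 occupy positions 1–2 → average rank (1+2)/2 = 1.5.
The 3 values of 3 occupy positions 4–6 → average rank 5.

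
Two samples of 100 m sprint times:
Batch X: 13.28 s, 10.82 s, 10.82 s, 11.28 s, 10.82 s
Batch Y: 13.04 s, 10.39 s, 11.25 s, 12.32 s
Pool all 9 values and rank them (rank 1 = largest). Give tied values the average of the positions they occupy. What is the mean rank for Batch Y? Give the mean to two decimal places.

4.75

Sorted (descending): 13.28, 13.04, 12.32, 11.28, 11.25, 10.82, 10.82, 10.82, 10.39
The 3 values of 10.82 occupy positions 6–8 → average rank 7.
Batch Y values → pooled ranks: 13.04→2, 10.39→9, 11.25→5, 12.32→3
Mean rank = (2 + 9 + 5 + 3) / 4 = 4.75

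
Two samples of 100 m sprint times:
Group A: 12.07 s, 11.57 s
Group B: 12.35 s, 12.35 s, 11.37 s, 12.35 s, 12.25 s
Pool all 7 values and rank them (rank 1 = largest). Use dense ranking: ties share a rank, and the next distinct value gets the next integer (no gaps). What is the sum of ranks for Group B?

10

Sorted (descending): 12.35, 12.35, 12.35, 12.25, 12.07, 11.57, 11.37
The 3 values of 12.35 share dense rank 1.
Remaining distinct values take the next consecutive integers.
Group B values → pooled ranks: 12.35→1, 12.35→1, 11.37→5, 12.35→1, 12.25→2
Rank sum = 1 + 1 + 5 + 1 + 2 = 10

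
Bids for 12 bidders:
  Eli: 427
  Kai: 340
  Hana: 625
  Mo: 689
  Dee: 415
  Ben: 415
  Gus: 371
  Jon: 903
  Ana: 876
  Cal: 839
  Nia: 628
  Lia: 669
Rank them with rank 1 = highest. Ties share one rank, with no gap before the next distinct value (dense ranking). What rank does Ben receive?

9

Sorted (descending): 903, 876, 839, 689, 669, 628, 625, 427, 415, 415, 371, 340
The 2 values of 415 share dense rank 9.
Remaining distinct values take the next consecutive integers.
Ben has value 415 → rank 9.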